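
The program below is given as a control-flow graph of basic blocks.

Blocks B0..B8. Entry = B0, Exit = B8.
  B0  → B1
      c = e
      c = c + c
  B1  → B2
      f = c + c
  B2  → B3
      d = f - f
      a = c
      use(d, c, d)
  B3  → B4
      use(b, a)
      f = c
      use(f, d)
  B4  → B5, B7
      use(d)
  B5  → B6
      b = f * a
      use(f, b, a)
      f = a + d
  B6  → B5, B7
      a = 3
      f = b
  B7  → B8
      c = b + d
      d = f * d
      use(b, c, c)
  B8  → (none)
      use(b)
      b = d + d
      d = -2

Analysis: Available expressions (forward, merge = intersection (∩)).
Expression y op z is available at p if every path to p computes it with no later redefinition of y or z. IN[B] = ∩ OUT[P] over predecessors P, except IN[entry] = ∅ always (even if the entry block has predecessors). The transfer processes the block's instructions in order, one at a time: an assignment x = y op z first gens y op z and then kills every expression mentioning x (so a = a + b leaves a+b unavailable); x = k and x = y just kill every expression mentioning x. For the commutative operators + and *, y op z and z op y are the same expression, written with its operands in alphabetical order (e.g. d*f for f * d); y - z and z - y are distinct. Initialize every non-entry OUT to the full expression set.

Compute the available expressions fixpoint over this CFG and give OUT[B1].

Converged values:
  B0:   IN={}   OUT={}
  B1:   IN={}   OUT={c+c}
  B2:   IN={c+c}   OUT={c+c, f-f}
  B3:   IN={c+c, f-f}   OUT={c+c}
  B4:   IN={c+c}   OUT={c+c}
  B5:   IN={c+c}   OUT={a+d, c+c}
  B6:   IN={a+d, c+c}   OUT={c+c}
  B7:   IN={c+c}   OUT={}
  B8:   IN={}   OUT={}

Merge at B1: IN[B1] = OUT[B0] = {}
Applying B1's transfer function to that IN value gives OUT[B1] (row B1 above).

Answer: {c+c}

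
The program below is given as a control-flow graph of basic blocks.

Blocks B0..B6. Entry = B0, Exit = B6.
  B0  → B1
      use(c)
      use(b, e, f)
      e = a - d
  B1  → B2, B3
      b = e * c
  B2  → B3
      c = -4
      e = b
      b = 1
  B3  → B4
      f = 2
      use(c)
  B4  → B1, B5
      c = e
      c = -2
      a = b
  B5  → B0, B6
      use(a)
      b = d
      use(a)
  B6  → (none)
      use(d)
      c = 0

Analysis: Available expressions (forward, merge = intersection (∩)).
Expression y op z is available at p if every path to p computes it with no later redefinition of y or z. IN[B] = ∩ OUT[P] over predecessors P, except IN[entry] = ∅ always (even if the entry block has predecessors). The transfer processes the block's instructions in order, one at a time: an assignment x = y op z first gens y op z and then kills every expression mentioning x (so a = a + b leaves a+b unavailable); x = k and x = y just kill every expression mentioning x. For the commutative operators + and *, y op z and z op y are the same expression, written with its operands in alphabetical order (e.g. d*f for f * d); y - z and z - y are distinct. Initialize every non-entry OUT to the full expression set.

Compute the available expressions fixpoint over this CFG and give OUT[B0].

Fixpoint table:
  B0:   IN={}   OUT={a-d}
  B1:   IN={}   OUT={c*e}
  B2:   IN={c*e}   OUT={}
  B3:   IN={}   OUT={}
  B4:   IN={}   OUT={}
  B5:   IN={}   OUT={}
  B6:   IN={}   OUT={}

Merge at B0 (entry node, so the boundary value {} is joined with the incoming edge(s)): IN[B0] = {} ∩ OUT[B5] = {}
Applying B0's transfer function to that IN value gives OUT[B0] (row B0 above).

Answer: {a-d}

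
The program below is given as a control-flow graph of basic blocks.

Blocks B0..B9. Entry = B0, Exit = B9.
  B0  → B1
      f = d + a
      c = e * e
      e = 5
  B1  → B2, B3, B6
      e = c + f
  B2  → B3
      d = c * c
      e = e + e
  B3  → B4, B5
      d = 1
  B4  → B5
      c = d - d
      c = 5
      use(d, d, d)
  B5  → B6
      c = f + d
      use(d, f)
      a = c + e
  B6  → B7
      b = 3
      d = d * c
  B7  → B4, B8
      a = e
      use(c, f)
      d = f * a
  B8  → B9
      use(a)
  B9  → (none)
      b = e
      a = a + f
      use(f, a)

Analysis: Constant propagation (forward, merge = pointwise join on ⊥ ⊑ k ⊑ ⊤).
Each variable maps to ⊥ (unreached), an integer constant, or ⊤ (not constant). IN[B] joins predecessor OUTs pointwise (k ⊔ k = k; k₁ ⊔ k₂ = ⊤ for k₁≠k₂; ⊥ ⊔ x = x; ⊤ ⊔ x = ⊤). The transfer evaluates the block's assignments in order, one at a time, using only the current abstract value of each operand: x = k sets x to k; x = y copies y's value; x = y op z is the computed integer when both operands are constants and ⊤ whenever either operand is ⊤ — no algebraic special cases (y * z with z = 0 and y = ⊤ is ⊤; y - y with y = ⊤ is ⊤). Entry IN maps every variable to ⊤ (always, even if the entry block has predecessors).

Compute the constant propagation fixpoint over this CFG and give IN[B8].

Converged values:
  B0:   IN=(all ⊤)   OUT={e:5; rest ⊤}
  B1:   IN={e:5; rest ⊤}   OUT=(all ⊤)
  B2:   IN=(all ⊤)   OUT=(all ⊤)
  B3:   IN=(all ⊤)   OUT={d:1; rest ⊤}
  B4:   IN=(all ⊤)   OUT={c:5; rest ⊤}
  B5:   IN=(all ⊤)   OUT=(all ⊤)
  B6:   IN=(all ⊤)   OUT={b:3; rest ⊤}
  B7:   IN={b:3; rest ⊤}   OUT={b:3; rest ⊤}
  B8:   IN={b:3; rest ⊤}   OUT={b:3; rest ⊤}
  B9:   IN={b:3; rest ⊤}   OUT=(all ⊤)

Merge at B8: IN[B8] = OUT[B7] = {a: ⊤, b: 3, c: ⊤, d: ⊤, e: ⊤, f: ⊤}

Answer: {a: ⊤, b: 3, c: ⊤, d: ⊤, e: ⊤, f: ⊤}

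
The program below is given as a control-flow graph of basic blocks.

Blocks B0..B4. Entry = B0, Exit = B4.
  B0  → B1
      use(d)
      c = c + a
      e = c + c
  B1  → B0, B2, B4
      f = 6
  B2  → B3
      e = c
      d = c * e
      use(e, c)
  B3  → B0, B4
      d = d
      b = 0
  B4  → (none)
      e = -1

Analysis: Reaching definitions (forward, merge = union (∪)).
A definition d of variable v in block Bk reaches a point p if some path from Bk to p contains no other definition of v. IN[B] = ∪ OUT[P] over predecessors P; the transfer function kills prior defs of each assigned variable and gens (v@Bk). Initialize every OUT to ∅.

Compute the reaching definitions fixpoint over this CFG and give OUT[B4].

Fixpoint table:
  B0:   IN={b@B3, c@B0, d@B3, e@B0, e@B2, f@B1}   OUT={b@B3, c@B0, d@B3, e@B0, f@B1}
  B1:   IN={b@B3, c@B0, d@B3, e@B0, f@B1}   OUT={b@B3, c@B0, d@B3, e@B0, f@B1}
  B2:   IN={b@B3, c@B0, d@B3, e@B0, f@B1}   OUT={b@B3, c@B0, d@B2, e@B2, f@B1}
  B3:   IN={b@B3, c@B0, d@B2, e@B2, f@B1}   OUT={b@B3, c@B0, d@B3, e@B2, f@B1}
  B4:   IN={b@B3, c@B0, d@B3, e@B0, e@B2, f@B1}   OUT={b@B3, c@B0, d@B3, e@B4, f@B1}

Merge at B4: IN[B4] = OUT[B1] ⊔ OUT[B3] = {b@B3, c@B0, d@B3, e@B0, e@B2, f@B1}
Applying B4's transfer function to that IN value gives OUT[B4] (row B4 above).

Answer: {b@B3, c@B0, d@B3, e@B4, f@B1}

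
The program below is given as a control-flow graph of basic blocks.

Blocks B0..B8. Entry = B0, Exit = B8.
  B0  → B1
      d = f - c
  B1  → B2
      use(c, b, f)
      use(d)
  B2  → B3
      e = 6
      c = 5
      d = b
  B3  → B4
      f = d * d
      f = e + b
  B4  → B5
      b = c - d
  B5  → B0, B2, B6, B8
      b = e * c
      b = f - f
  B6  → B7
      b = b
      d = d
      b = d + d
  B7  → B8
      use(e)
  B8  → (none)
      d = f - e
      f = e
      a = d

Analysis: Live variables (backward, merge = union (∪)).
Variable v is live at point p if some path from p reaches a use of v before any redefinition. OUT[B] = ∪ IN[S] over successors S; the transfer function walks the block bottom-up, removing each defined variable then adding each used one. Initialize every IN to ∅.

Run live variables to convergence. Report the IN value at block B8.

Per-block solution:
  B0:   IN={b, c, f}   OUT={b, c, d, f}
  B1:   IN={b, c, d, f}   OUT={b}
  B2:   IN={b}   OUT={b, c, d, e}
  B3:   IN={b, c, d, e}   OUT={c, d, e, f}
  B4:   IN={c, d, e, f}   OUT={c, d, e, f}
  B5:   IN={c, d, e, f}   OUT={b, c, d, e, f}
  B6:   IN={b, d, e, f}   OUT={e, f}
  B7:   IN={e, f}   OUT={e, f}
  B8:   IN={e, f}   OUT={}

B8 is the boundary node: OUT[B8] = {}
Applying B8's transfer function to that OUT value gives IN[B8] (row B8 above).

Answer: {e, f}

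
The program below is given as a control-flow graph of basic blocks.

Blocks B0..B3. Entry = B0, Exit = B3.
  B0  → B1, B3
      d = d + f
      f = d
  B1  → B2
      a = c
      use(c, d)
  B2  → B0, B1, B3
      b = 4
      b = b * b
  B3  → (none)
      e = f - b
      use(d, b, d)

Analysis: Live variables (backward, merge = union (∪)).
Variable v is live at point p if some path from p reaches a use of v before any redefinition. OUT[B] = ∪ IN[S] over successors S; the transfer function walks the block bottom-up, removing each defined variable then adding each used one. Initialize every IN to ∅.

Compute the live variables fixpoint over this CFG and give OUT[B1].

Converged values:
  B0: | IN={b, c, d, f} | OUT={b, c, d, f}
  B1: | IN={c, d, f} | OUT={c, d, f}
  B2: | IN={c, d, f} | OUT={b, c, d, f}
  B3: | IN={b, d, f} | OUT={}

Merge at B1: OUT[B1] = IN[B2] = {c, d, f}

Answer: {c, d, f}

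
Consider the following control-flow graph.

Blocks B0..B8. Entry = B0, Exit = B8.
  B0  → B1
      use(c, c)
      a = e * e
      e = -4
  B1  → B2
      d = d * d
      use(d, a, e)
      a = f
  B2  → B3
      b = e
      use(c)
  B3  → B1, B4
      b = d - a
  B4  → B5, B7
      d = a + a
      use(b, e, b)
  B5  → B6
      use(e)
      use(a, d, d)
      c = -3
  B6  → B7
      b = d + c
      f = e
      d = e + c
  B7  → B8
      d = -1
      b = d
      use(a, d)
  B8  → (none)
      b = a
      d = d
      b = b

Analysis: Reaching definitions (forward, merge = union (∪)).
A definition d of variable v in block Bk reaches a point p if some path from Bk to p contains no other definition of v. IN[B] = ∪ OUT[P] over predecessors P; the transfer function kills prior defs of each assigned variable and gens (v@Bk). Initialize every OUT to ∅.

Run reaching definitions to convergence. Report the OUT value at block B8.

Answer: {a@B1, b@B8, c@B5, d@B8, e@B0, f@B6}

Working:
Per-block solution:
  B0:  IN={}  OUT={a@B0, e@B0}
  B1:  IN={a@B0, a@B1, b@B3, d@B1, e@B0}  OUT={a@B1, b@B3, d@B1, e@B0}
  B2:  IN={a@B1, b@B3, d@B1, e@B0}  OUT={a@B1, b@B2, d@B1, e@B0}
  B3:  IN={a@B1, b@B2, d@B1, e@B0}  OUT={a@B1, b@B3, d@B1, e@B0}
  B4:  IN={a@B1, b@B3, d@B1, e@B0}  OUT={a@B1, b@B3, d@B4, e@B0}
  B5:  IN={a@B1, b@B3, d@B4, e@B0}  OUT={a@B1, b@B3, c@B5, d@B4, e@B0}
  B6:  IN={a@B1, b@B3, c@B5, d@B4, e@B0}  OUT={a@B1, b@B6, c@B5, d@B6, e@B0, f@B6}
  B7:  IN={a@B1, b@B3, b@B6, c@B5, d@B4, d@B6, e@B0, f@B6}  OUT={a@B1, b@B7, c@B5, d@B7, e@B0, f@B6}
  B8:  IN={a@B1, b@B7, c@B5, d@B7, e@B0, f@B6}  OUT={a@B1, b@B8, c@B5, d@B8, e@B0, f@B6}

Merge at B8: IN[B8] = OUT[B7] = {a@B1, b@B7, c@B5, d@B7, e@B0, f@B6}
Applying B8's transfer function to that IN value gives OUT[B8] (row B8 above).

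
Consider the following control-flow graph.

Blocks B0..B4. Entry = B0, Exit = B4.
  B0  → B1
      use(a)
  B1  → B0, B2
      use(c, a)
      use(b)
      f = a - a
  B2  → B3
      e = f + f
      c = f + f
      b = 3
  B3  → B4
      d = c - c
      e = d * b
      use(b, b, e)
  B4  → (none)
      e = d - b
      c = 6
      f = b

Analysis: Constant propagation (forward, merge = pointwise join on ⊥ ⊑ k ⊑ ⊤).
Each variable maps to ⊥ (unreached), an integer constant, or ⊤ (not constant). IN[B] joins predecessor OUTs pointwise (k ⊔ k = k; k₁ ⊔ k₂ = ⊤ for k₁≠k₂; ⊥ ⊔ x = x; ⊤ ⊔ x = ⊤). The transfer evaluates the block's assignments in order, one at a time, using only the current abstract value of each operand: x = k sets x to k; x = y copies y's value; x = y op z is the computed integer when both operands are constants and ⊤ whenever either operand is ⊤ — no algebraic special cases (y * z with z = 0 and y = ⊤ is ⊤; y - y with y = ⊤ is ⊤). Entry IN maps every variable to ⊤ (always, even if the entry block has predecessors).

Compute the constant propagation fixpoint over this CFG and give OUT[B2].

Answer: {a: ⊤, b: 3, c: ⊤, d: ⊤, e: ⊤, f: ⊤}

Trace:
Converged values:
  B0:  IN=(all ⊤)  OUT=(all ⊤)
  B1:  IN=(all ⊤)  OUT=(all ⊤)
  B2:  IN=(all ⊤)  OUT={b:3; rest ⊤}
  B3:  IN={b:3; rest ⊤}  OUT={b:3; rest ⊤}
  B4:  IN={b:3; rest ⊤}  OUT={b:3, c:6, f:3; rest ⊤}

Merge at B2: IN[B2] = OUT[B1] = {a: ⊤, b: ⊤, c: ⊤, d: ⊤, e: ⊤, f: ⊤}
Applying B2's transfer function to that IN value gives OUT[B2] (row B2 above).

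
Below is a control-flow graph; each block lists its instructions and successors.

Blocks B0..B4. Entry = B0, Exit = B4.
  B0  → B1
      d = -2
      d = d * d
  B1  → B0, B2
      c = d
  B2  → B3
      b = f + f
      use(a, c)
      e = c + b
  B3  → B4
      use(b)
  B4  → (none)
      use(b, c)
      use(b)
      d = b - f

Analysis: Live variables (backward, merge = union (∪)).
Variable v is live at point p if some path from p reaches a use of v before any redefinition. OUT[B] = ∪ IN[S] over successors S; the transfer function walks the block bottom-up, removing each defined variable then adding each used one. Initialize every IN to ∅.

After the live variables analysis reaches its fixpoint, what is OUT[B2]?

Answer: {b, c, f}

Trace:
Converged values:
  B0:  IN={a, f}  OUT={a, d, f}
  B1:  IN={a, d, f}  OUT={a, c, f}
  B2:  IN={a, c, f}  OUT={b, c, f}
  B3:  IN={b, c, f}  OUT={b, c, f}
  B4:  IN={b, c, f}  OUT={}

Merge at B2: OUT[B2] = IN[B3] = {b, c, f}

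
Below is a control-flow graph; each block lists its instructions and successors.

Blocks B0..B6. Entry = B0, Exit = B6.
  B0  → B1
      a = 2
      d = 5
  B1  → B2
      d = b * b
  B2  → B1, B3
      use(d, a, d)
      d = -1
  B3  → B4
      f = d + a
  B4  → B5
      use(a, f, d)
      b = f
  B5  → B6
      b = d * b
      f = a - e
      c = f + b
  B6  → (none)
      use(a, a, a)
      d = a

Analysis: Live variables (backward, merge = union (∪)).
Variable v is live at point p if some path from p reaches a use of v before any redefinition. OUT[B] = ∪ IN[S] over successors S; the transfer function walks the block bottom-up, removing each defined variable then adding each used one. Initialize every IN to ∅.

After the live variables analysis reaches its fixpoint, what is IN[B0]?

Per-block solution:
  B0:   IN={b, e}   OUT={a, b, e}
  B1:   IN={a, b, e}   OUT={a, b, d, e}
  B2:   IN={a, b, d, e}   OUT={a, b, d, e}
  B3:   IN={a, d, e}   OUT={a, d, e, f}
  B4:   IN={a, d, e, f}   OUT={a, b, d, e}
  B5:   IN={a, b, d, e}   OUT={a}
  B6:   IN={a}   OUT={}

Merge at B0: OUT[B0] = IN[B1] = {a, b, e}
Applying B0's transfer function to that OUT value gives IN[B0] (row B0 above).

Answer: {b, e}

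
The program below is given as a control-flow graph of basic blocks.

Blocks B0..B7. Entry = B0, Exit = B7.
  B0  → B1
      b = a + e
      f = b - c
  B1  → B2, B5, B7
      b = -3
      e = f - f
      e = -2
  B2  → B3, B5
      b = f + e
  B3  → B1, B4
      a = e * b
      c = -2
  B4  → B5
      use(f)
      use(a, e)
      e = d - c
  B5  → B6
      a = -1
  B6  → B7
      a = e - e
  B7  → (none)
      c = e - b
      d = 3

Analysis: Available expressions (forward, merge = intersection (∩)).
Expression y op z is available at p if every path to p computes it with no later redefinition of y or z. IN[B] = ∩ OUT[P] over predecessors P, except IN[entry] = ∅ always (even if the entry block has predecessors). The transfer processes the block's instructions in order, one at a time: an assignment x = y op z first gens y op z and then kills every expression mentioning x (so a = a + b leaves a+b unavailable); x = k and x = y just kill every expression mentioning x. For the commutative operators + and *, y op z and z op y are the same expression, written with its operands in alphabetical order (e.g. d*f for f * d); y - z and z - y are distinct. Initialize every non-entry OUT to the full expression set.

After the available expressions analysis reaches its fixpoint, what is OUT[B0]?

Fixpoint table:
  B0: | IN={} | OUT={a+e, b-c}
  B1: | IN={} | OUT={f-f}
  B2: | IN={f-f} | OUT={e+f, f-f}
  B3: | IN={e+f, f-f} | OUT={b*e, e+f, f-f}
  B4: | IN={b*e, e+f, f-f} | OUT={d-c, f-f}
  B5: | IN={f-f} | OUT={f-f}
  B6: | IN={f-f} | OUT={e-e, f-f}
  B7: | IN={f-f} | OUT={e-b, f-f}

B0 is the boundary node: IN[B0] = {}
Applying B0's transfer function to that IN value gives OUT[B0] (row B0 above).

Answer: {a+e, b-c}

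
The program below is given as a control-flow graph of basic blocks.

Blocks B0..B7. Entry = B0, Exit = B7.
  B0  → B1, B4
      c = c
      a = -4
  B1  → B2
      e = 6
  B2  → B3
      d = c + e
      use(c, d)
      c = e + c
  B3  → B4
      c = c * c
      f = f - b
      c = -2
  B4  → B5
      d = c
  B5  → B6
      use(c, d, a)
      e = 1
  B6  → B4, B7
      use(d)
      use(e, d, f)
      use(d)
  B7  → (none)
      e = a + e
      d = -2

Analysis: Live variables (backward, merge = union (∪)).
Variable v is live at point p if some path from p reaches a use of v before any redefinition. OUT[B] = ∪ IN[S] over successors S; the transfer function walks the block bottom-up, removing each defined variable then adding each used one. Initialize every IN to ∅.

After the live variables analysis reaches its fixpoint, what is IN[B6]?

Answer: {a, c, d, e, f}

Working:
Converged values:
  B0:   IN={b, c, f}   OUT={a, b, c, f}
  B1:   IN={a, b, c, f}   OUT={a, b, c, e, f}
  B2:   IN={a, b, c, e, f}   OUT={a, b, c, f}
  B3:   IN={a, b, c, f}   OUT={a, c, f}
  B4:   IN={a, c, f}   OUT={a, c, d, f}
  B5:   IN={a, c, d, f}   OUT={a, c, d, e, f}
  B6:   IN={a, c, d, e, f}   OUT={a, c, e, f}
  B7:   IN={a, e}   OUT={}

Merge at B6: OUT[B6] = IN[B4] ⊔ IN[B7] = {a, c, e, f}
Applying B6's transfer function to that OUT value gives IN[B6] (row B6 above).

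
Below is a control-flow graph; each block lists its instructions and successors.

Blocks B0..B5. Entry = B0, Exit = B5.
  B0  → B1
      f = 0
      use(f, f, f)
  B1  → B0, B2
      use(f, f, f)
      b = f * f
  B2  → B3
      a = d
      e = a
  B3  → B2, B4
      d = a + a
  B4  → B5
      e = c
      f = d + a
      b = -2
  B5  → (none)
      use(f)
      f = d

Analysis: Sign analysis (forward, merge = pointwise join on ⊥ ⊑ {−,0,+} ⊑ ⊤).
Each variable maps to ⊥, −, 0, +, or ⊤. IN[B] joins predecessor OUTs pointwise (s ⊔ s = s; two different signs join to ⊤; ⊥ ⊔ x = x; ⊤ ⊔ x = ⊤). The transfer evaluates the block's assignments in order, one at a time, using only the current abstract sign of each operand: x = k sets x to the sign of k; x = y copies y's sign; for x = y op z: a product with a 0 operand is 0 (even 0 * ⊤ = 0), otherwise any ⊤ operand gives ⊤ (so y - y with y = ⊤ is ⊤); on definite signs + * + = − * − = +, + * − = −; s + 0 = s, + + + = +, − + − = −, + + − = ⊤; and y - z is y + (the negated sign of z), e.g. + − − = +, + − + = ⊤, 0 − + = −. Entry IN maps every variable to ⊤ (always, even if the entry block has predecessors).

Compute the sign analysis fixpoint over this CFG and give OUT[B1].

Converged values:
  B0:   IN=(all ⊤)   OUT={f:0; rest ⊤}
  B1:   IN={f:0; rest ⊤}   OUT={b:0, f:0; rest ⊤}
  B2:   IN={b:0, f:0; rest ⊤}   OUT={b:0, f:0; rest ⊤}
  B3:   IN={b:0, f:0; rest ⊤}   OUT={b:0, f:0; rest ⊤}
  B4:   IN={b:0, f:0; rest ⊤}   OUT={b:-; rest ⊤}
  B5:   IN={b:-; rest ⊤}   OUT={b:-; rest ⊤}

Merge at B1: IN[B1] = OUT[B0] = {a: ⊤, b: ⊤, c: ⊤, d: ⊤, e: ⊤, f: 0}
Applying B1's transfer function to that IN value gives OUT[B1] (row B1 above).

Answer: {a: ⊤, b: 0, c: ⊤, d: ⊤, e: ⊤, f: 0}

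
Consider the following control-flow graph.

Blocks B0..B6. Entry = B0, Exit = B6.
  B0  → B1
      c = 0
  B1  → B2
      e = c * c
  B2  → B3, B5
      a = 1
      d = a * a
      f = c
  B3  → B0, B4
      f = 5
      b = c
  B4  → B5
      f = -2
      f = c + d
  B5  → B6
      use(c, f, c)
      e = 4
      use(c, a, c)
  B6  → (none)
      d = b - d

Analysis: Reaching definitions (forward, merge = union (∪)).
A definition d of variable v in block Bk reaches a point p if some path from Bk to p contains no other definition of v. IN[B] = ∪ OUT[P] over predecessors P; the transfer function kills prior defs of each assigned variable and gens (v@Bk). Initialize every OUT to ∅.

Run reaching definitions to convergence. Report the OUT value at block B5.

Answer: {a@B2, b@B3, c@B0, d@B2, e@B5, f@B2, f@B4}

Derivation:
Fixpoint table:
  B0:   IN={a@B2, b@B3, c@B0, d@B2, e@B1, f@B3}   OUT={a@B2, b@B3, c@B0, d@B2, e@B1, f@B3}
  B1:   IN={a@B2, b@B3, c@B0, d@B2, e@B1, f@B3}   OUT={a@B2, b@B3, c@B0, d@B2, e@B1, f@B3}
  B2:   IN={a@B2, b@B3, c@B0, d@B2, e@B1, f@B3}   OUT={a@B2, b@B3, c@B0, d@B2, e@B1, f@B2}
  B3:   IN={a@B2, b@B3, c@B0, d@B2, e@B1, f@B2}   OUT={a@B2, b@B3, c@B0, d@B2, e@B1, f@B3}
  B4:   IN={a@B2, b@B3, c@B0, d@B2, e@B1, f@B3}   OUT={a@B2, b@B3, c@B0, d@B2, e@B1, f@B4}
  B5:   IN={a@B2, b@B3, c@B0, d@B2, e@B1, f@B2, f@B4}   OUT={a@B2, b@B3, c@B0, d@B2, e@B5, f@B2, f@B4}
  B6:   IN={a@B2, b@B3, c@B0, d@B2, e@B5, f@B2, f@B4}   OUT={a@B2, b@B3, c@B0, d@B6, e@B5, f@B2, f@B4}

Merge at B5: IN[B5] = OUT[B2] ⊔ OUT[B4] = {a@B2, b@B3, c@B0, d@B2, e@B1, f@B2, f@B4}
Applying B5's transfer function to that IN value gives OUT[B5] (row B5 above).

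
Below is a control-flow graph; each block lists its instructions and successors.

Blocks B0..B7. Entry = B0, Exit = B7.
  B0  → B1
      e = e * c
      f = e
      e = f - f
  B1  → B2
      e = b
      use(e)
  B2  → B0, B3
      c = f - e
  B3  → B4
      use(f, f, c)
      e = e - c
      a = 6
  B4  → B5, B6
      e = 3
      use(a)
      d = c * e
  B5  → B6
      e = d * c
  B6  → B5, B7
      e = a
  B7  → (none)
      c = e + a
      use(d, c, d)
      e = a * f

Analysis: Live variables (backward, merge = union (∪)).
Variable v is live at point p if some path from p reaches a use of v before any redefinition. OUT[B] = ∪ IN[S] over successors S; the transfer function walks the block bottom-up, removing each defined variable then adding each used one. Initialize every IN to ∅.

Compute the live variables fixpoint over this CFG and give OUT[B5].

Converged values:
  B0:   IN={b, c, e}   OUT={b, f}
  B1:   IN={b, f}   OUT={b, e, f}
  B2:   IN={b, e, f}   OUT={b, c, e, f}
  B3:   IN={c, e, f}   OUT={a, c, f}
  B4:   IN={a, c, f}   OUT={a, c, d, f}
  B5:   IN={a, c, d, f}   OUT={a, c, d, f}
  B6:   IN={a, c, d, f}   OUT={a, c, d, e, f}
  B7:   IN={a, d, e, f}   OUT={}

Merge at B5: OUT[B5] = IN[B6] = {a, c, d, f}

Answer: {a, c, d, f}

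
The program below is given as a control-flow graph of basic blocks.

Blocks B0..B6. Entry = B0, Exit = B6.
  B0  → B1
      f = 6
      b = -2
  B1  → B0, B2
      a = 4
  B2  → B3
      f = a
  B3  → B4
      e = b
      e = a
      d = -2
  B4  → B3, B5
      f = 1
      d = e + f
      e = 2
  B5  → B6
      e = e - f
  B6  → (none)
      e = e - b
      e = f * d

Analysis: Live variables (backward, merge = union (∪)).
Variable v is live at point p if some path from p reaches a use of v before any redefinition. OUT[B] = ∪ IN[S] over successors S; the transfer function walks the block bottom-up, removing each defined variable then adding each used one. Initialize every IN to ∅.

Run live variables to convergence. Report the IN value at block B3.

Answer: {a, b}

Working:
Per-block solution:
  B0:   IN={}   OUT={b}
  B1:   IN={b}   OUT={a, b}
  B2:   IN={a, b}   OUT={a, b}
  B3:   IN={a, b}   OUT={a, b, e}
  B4:   IN={a, b, e}   OUT={a, b, d, e, f}
  B5:   IN={b, d, e, f}   OUT={b, d, e, f}
  B6:   IN={b, d, e, f}   OUT={}

Merge at B3: OUT[B3] = IN[B4] = {a, b, e}
Applying B3's transfer function to that OUT value gives IN[B3] (row B3 above).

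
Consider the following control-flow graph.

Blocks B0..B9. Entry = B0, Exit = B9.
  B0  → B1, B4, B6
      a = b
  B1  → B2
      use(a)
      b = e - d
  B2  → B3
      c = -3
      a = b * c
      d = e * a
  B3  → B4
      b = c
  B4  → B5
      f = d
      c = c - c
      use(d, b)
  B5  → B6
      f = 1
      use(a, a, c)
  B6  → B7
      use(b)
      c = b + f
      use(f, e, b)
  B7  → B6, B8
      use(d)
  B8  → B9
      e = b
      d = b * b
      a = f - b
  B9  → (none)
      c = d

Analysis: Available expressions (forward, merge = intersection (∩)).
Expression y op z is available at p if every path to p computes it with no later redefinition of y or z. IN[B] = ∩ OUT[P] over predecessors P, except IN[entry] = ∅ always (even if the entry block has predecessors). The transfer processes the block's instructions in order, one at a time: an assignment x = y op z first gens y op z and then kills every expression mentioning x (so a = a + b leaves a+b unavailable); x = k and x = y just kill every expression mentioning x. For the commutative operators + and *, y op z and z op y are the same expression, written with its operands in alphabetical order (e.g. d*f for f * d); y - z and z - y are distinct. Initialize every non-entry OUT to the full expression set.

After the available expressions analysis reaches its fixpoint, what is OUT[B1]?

Converged values:
  B0:   IN={}   OUT={}
  B1:   IN={}   OUT={e-d}
  B2:   IN={e-d}   OUT={a*e, b*c}
  B3:   IN={a*e, b*c}   OUT={a*e}
  B4:   IN={}   OUT={}
  B5:   IN={}   OUT={}
  B6:   IN={}   OUT={b+f}
  B7:   IN={b+f}   OUT={b+f}
  B8:   IN={b+f}   OUT={b*b, b+f, f-b}
  B9:   IN={b*b, b+f, f-b}   OUT={b*b, b+f, f-b}

Merge at B1: IN[B1] = OUT[B0] = {}
Applying B1's transfer function to that IN value gives OUT[B1] (row B1 above).

Answer: {e-d}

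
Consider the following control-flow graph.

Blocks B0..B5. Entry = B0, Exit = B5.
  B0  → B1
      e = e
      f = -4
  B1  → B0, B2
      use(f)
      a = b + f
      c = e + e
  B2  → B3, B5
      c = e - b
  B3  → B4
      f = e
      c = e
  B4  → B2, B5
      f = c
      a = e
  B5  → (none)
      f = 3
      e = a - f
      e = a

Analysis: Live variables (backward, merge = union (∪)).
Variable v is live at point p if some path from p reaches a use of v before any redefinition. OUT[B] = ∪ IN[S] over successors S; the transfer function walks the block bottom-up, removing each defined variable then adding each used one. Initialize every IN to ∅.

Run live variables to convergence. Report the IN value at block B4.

Converged values:
  B0: | IN={b, e} | OUT={b, e, f}
  B1: | IN={b, e, f} | OUT={a, b, e}
  B2: | IN={a, b, e} | OUT={a, b, e}
  B3: | IN={b, e} | OUT={b, c, e}
  B4: | IN={b, c, e} | OUT={a, b, e}
  B5: | IN={a} | OUT={}

Merge at B4: OUT[B4] = IN[B2] ⊔ IN[B5] = {a, b, e}
Applying B4's transfer function to that OUT value gives IN[B4] (row B4 above).

Answer: {b, c, e}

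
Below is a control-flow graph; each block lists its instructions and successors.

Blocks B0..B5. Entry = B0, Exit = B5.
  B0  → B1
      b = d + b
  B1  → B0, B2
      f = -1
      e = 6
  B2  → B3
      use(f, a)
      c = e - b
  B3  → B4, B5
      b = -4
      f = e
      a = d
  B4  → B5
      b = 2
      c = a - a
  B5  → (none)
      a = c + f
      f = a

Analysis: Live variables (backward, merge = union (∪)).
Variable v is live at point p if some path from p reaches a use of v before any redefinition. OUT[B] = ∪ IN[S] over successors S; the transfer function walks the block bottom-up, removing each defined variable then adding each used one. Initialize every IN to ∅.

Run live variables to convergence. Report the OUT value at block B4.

Answer: {c, f}

Trace:
Converged values:
  B0: | IN={a, b, d} | OUT={a, b, d}
  B1: | IN={a, b, d} | OUT={a, b, d, e, f}
  B2: | IN={a, b, d, e, f} | OUT={c, d, e}
  B3: | IN={c, d, e} | OUT={a, c, f}
  B4: | IN={a, f} | OUT={c, f}
  B5: | IN={c, f} | OUT={}

Merge at B4: OUT[B4] = IN[B5] = {c, f}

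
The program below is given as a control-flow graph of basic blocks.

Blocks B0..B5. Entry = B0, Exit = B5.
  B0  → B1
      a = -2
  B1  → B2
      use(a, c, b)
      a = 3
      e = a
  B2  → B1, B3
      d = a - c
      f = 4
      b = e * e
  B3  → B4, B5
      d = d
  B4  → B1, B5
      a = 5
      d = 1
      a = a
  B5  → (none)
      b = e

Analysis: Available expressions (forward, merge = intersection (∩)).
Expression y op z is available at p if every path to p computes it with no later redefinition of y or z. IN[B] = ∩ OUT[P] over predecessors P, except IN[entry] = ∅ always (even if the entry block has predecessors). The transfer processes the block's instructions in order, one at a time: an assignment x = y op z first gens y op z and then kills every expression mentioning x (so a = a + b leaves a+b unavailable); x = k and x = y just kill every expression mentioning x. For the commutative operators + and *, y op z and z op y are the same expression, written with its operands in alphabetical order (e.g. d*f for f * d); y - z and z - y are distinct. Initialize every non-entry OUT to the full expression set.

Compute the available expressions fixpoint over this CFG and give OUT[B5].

Answer: {e*e}

Working:
Per-block solution:
  B0: | IN={} | OUT={}
  B1: | IN={} | OUT={}
  B2: | IN={} | OUT={a-c, e*e}
  B3: | IN={a-c, e*e} | OUT={a-c, e*e}
  B4: | IN={a-c, e*e} | OUT={e*e}
  B5: | IN={e*e} | OUT={e*e}

Merge at B5: IN[B5] = OUT[B3] ∩ OUT[B4] = {e*e}
Applying B5's transfer function to that IN value gives OUT[B5] (row B5 above).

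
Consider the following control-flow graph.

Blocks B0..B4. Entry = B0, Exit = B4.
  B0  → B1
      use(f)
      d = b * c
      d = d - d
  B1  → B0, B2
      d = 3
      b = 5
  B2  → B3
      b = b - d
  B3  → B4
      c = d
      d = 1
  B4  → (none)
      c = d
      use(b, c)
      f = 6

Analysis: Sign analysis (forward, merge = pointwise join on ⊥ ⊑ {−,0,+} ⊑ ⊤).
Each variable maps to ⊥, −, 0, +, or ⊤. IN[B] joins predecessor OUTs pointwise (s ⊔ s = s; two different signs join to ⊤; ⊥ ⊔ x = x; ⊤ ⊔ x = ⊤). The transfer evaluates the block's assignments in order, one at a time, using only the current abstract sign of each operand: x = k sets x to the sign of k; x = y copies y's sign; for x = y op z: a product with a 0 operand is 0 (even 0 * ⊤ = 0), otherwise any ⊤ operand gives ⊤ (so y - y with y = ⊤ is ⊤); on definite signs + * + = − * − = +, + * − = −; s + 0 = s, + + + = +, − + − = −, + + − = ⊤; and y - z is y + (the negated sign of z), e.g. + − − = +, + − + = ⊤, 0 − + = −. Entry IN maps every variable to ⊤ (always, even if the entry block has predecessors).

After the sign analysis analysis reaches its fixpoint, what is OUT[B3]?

Converged values:
  B0:   IN=(all ⊤)   OUT=(all ⊤)
  B1:   IN=(all ⊤)   OUT={b:+, d:+; rest ⊤}
  B2:   IN={b:+, d:+; rest ⊤}   OUT={d:+; rest ⊤}
  B3:   IN={d:+; rest ⊤}   OUT={c:+, d:+; rest ⊤}
  B4:   IN={c:+, d:+; rest ⊤}   OUT={c:+, d:+, f:+; rest ⊤}

Merge at B3: IN[B3] = OUT[B2] = {a: ⊤, b: ⊤, c: ⊤, d: +, e: ⊤, f: ⊤}
Applying B3's transfer function to that IN value gives OUT[B3] (row B3 above).

Answer: {a: ⊤, b: ⊤, c: +, d: +, e: ⊤, f: ⊤}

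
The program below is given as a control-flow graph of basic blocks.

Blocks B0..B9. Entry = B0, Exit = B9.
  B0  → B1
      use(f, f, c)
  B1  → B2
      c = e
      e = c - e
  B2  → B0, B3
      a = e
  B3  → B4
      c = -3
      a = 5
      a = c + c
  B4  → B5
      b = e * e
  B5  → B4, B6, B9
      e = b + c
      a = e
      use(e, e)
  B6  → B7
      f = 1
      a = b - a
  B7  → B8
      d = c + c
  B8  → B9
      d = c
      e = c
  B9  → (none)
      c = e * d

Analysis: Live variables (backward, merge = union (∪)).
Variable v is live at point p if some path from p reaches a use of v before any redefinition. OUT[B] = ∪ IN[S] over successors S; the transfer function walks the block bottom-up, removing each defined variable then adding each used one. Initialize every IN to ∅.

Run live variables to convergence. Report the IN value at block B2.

Converged values:
  B0: | IN={c, d, e, f} | OUT={d, e, f}
  B1: | IN={d, e, f} | OUT={c, d, e, f}
  B2: | IN={c, d, e, f} | OUT={c, d, e, f}
  B3: | IN={d, e} | OUT={c, d, e}
  B4: | IN={c, d, e} | OUT={b, c, d}
  B5: | IN={b, c, d} | OUT={a, b, c, d, e}
  B6: | IN={a, b, c} | OUT={c}
  B7: | IN={c} | OUT={c}
  B8: | IN={c} | OUT={d, e}
  B9: | IN={d, e} | OUT={}

Merge at B2: OUT[B2] = IN[B0] ⊔ IN[B3] = {c, d, e, f}
Applying B2's transfer function to that OUT value gives IN[B2] (row B2 above).

Answer: {c, d, e, f}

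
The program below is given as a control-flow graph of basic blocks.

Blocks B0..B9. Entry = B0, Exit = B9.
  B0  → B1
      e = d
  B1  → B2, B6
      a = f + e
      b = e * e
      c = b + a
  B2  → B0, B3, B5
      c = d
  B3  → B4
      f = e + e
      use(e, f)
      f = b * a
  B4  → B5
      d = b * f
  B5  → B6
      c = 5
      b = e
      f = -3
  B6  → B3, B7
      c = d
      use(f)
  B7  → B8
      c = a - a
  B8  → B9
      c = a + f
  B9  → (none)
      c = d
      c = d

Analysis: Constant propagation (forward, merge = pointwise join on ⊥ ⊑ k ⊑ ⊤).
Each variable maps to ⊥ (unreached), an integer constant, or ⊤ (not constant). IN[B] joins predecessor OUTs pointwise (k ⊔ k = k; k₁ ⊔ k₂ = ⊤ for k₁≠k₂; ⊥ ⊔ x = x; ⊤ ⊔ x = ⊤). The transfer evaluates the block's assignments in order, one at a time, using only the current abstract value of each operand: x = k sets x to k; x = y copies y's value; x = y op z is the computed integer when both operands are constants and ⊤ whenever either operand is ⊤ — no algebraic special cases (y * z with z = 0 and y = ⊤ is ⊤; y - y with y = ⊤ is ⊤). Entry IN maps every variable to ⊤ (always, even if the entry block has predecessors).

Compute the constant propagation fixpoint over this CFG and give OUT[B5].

Answer: {a: ⊤, b: ⊤, c: 5, d: ⊤, e: ⊤, f: -3}

Trace:
Fixpoint table:
  B0: | IN=(all ⊤) | OUT=(all ⊤)
  B1: | IN=(all ⊤) | OUT=(all ⊤)
  B2: | IN=(all ⊤) | OUT=(all ⊤)
  B3: | IN=(all ⊤) | OUT=(all ⊤)
  B4: | IN=(all ⊤) | OUT=(all ⊤)
  B5: | IN=(all ⊤) | OUT={c:5, f:-3; rest ⊤}
  B6: | IN=(all ⊤) | OUT=(all ⊤)
  B7: | IN=(all ⊤) | OUT=(all ⊤)
  B8: | IN=(all ⊤) | OUT=(all ⊤)
  B9: | IN=(all ⊤) | OUT=(all ⊤)

Merge at B5: IN[B5] = OUT[B2] ⊔ OUT[B4] = {a: ⊤, b: ⊤, c: ⊤, d: ⊤, e: ⊤, f: ⊤}
Applying B5's transfer function to that IN value gives OUT[B5] (row B5 above).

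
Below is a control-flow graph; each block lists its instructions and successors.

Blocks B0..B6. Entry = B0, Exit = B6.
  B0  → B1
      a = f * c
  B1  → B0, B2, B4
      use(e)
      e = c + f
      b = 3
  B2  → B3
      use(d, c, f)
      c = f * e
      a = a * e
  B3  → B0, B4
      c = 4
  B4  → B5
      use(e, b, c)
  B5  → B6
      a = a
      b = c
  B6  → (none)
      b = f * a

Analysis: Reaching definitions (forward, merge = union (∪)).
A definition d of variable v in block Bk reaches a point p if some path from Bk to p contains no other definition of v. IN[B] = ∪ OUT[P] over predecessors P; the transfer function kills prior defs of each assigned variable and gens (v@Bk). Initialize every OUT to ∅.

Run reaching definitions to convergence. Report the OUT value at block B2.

Converged values:
  B0:  IN={a@B0, a@B2, b@B1, c@B3, e@B1}  OUT={a@B0, b@B1, c@B3, e@B1}
  B1:  IN={a@B0, b@B1, c@B3, e@B1}  OUT={a@B0, b@B1, c@B3, e@B1}
  B2:  IN={a@B0, b@B1, c@B3, e@B1}  OUT={a@B2, b@B1, c@B2, e@B1}
  B3:  IN={a@B2, b@B1, c@B2, e@B1}  OUT={a@B2, b@B1, c@B3, e@B1}
  B4:  IN={a@B0, a@B2, b@B1, c@B3, e@B1}  OUT={a@B0, a@B2, b@B1, c@B3, e@B1}
  B5:  IN={a@B0, a@B2, b@B1, c@B3, e@B1}  OUT={a@B5, b@B5, c@B3, e@B1}
  B6:  IN={a@B5, b@B5, c@B3, e@B1}  OUT={a@B5, b@B6, c@B3, e@B1}

Merge at B2: IN[B2] = OUT[B1] = {a@B0, b@B1, c@B3, e@B1}
Applying B2's transfer function to that IN value gives OUT[B2] (row B2 above).

Answer: {a@B2, b@B1, c@B2, e@B1}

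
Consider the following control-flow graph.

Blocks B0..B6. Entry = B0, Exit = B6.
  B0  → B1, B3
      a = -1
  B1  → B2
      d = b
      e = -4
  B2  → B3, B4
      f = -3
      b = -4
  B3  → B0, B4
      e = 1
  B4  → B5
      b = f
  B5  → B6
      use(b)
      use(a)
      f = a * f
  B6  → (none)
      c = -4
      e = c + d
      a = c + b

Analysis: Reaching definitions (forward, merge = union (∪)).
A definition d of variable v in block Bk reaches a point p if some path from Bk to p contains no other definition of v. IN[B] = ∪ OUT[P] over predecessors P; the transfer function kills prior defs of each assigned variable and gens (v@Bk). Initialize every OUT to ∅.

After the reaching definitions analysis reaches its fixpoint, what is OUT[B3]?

Per-block solution:
  B0:  IN={a@B0, b@B2, d@B1, e@B3, f@B2}  OUT={a@B0, b@B2, d@B1, e@B3, f@B2}
  B1:  IN={a@B0, b@B2, d@B1, e@B3, f@B2}  OUT={a@B0, b@B2, d@B1, e@B1, f@B2}
  B2:  IN={a@B0, b@B2, d@B1, e@B1, f@B2}  OUT={a@B0, b@B2, d@B1, e@B1, f@B2}
  B3:  IN={a@B0, b@B2, d@B1, e@B1, e@B3, f@B2}  OUT={a@B0, b@B2, d@B1, e@B3, f@B2}
  B4:  IN={a@B0, b@B2, d@B1, e@B1, e@B3, f@B2}  OUT={a@B0, b@B4, d@B1, e@B1, e@B3, f@B2}
  B5:  IN={a@B0, b@B4, d@B1, e@B1, e@B3, f@B2}  OUT={a@B0, b@B4, d@B1, e@B1, e@B3, f@B5}
  B6:  IN={a@B0, b@B4, d@B1, e@B1, e@B3, f@B5}  OUT={a@B6, b@B4, c@B6, d@B1, e@B6, f@B5}

Merge at B3: IN[B3] = OUT[B0] ⊔ OUT[B2] = {a@B0, b@B2, d@B1, e@B1, e@B3, f@B2}
Applying B3's transfer function to that IN value gives OUT[B3] (row B3 above).

Answer: {a@B0, b@B2, d@B1, e@B3, f@B2}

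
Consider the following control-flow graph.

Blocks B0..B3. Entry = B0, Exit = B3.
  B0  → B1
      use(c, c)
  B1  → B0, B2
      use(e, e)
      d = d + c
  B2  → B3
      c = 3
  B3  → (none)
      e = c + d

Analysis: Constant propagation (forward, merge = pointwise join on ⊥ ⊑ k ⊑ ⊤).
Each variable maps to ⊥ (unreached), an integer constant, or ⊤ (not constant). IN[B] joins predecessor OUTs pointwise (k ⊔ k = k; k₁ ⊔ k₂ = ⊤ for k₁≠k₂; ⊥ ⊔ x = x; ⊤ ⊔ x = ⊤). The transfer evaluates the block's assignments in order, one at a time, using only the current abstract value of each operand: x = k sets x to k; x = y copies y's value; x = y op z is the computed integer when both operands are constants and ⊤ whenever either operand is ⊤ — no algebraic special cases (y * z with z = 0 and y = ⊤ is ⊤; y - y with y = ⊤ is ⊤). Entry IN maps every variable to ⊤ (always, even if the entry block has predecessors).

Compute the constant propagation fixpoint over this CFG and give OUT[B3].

Fixpoint table:
  B0: | IN=(all ⊤) | OUT=(all ⊤)
  B1: | IN=(all ⊤) | OUT=(all ⊤)
  B2: | IN=(all ⊤) | OUT={c:3; rest ⊤}
  B3: | IN={c:3; rest ⊤} | OUT={c:3; rest ⊤}

Merge at B3: IN[B3] = OUT[B2] = {a: ⊤, b: ⊤, c: 3, d: ⊤, e: ⊤, f: ⊤}
Applying B3's transfer function to that IN value gives OUT[B3] (row B3 above).

Answer: {a: ⊤, b: ⊤, c: 3, d: ⊤, e: ⊤, f: ⊤}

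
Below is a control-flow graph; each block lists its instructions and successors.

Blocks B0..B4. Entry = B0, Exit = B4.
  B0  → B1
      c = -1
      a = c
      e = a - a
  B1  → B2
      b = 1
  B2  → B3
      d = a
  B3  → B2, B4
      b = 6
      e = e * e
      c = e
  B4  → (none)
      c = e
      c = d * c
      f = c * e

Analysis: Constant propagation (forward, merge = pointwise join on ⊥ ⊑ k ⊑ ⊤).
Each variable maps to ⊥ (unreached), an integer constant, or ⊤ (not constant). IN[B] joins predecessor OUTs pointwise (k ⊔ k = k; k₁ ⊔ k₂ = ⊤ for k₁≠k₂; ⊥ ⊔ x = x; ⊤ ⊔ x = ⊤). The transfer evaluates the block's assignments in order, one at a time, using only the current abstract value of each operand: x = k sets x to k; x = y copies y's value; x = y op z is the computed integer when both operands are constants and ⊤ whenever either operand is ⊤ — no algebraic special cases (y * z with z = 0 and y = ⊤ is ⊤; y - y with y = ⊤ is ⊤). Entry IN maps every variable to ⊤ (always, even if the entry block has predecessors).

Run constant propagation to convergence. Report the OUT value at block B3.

Answer: {a: -1, b: 6, c: 0, d: -1, e: 0, f: ⊤}

Working:
Per-block solution:
  B0:  IN=(all ⊤)  OUT={a:-1, c:-1, e:0; rest ⊤}
  B1:  IN={a:-1, c:-1, e:0; rest ⊤}  OUT={a:-1, b:1, c:-1, e:0; rest ⊤}
  B2:  IN={a:-1, e:0; rest ⊤}  OUT={a:-1, d:-1, e:0; rest ⊤}
  B3:  IN={a:-1, d:-1, e:0; rest ⊤}  OUT={a:-1, b:6, c:0, d:-1, e:0; rest ⊤}
  B4:  IN={a:-1, b:6, c:0, d:-1, e:0; rest ⊤}  OUT={a:-1, b:6, c:0, d:-1, e:0, f:0; rest ⊤}

Merge at B3: IN[B3] = OUT[B2] = {a: -1, b: ⊤, c: ⊤, d: -1, e: 0, f: ⊤}
Applying B3's transfer function to that IN value gives OUT[B3] (row B3 above).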